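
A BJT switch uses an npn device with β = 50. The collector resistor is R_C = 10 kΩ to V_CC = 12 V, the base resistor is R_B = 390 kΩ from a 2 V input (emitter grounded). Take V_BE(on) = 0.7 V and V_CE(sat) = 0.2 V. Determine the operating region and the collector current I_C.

active; I_C ≈ 0.17 mA

Assume active. Base-emitter loop: I_B = (V_BB − V_BE)/R_B = (2 − 0.7)/390 = 0.00333 mA.
I_C = β·I_B = 50×0.00333 = 0.167 mA.
V_CE = V_CC − I_C·R_C = 12 − 0.167×10 = 10.3 V > V_CE(sat), so the active-region assumption holds.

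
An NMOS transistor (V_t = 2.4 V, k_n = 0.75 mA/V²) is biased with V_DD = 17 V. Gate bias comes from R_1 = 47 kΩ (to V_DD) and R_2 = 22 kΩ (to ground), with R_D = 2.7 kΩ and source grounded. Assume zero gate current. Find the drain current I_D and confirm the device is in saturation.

I_D ≈ 3.4 mA

V_G = V_DD·R_2/(R_1+R_2) = 17×22/69 = 5.42 V. With the source grounded, V_GS = V_G = 5.42 V.
Assume saturation: I_D = (k_n/2)(V_GS − V_t)² = (0.75/2)×(5.42 − 2.4)² = 0.375×3.02² = 3.42 mA.
V_DS = V_DD − I_D·R_D = 17 − 3.42×2.7 = 7.76 V.
Saturation requires V_DS ≥ V_GS − V_t = 3.02 V; 7.76 ≥ 3.02 ✓.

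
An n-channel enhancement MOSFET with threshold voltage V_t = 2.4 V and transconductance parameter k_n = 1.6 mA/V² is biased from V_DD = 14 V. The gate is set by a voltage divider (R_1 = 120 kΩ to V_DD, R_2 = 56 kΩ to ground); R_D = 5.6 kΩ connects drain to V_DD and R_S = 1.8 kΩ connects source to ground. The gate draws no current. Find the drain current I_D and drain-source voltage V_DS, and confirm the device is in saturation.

V_G = V_DD·R_2/(R_1+R_2) = 14×56/176 = 4.45 V.
Assume saturation: I_D = (k_n/2)(V_GS − V_t)² with V_GS = V_G − I_D·R_S = 4.45 − 1.8·I_D.
Substituting gives 2.59·I_D² − 6.92·I_D + 3.38 = 0, with roots I_D = 0.643 or 2.03 mA.
The root I_D = 2.03 mA gives V_GS = 0.809 V ≤ V_t, so take I_D = 0.643 mA.
Then V_GS = 3.3 V and V_DS = V_DD − I_D(R_D+R_S) = 14 − 0.643×7.4 = 9.24 V.
Saturation requires V_DS ≥ V_GS − V_t = 0.897 V; 9.24 ≥ 0.897 ✓.

I_D ≈ 0.64 mA, V_DS ≈ 9.2 V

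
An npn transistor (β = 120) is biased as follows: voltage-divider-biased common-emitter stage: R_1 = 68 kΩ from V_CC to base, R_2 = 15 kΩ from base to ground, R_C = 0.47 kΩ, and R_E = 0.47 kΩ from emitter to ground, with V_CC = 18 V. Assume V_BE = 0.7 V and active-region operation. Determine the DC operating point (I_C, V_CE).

I_C ≈ 4.4 mA, V_CE ≈ 14 V

Thevenize the base divider: V_Th = V_CC·R_2/(R_1+R_2) = 18×15/83 = 3.25 V, R_Th = R_1‖R_2 = 12.3 kΩ.
Base-emitter loop: V_Th = I_B·R_Th + V_BE + (β+1)I_B·R_E, so I_B = (3.25 − 0.7) / (12.3 + 121×0.47) = 0.0369 mA.
I_C = β·I_B = 120×0.0369 = 4.43 mA, and I_E = (β+1)I_B = 4.47 mA.
V_CE = V_CC − I_C·R_C − I_E·R_E = 18 − 4.43×0.47 − 4.47×0.47 = 13.8 V.
V_CE = 13.8 V > 0.2 V confirms active-region operation.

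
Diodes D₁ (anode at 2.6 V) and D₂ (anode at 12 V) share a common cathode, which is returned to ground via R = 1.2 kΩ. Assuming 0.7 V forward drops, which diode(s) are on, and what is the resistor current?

Assume both conduct. Then node N would need to be at both 2.6−0.7 = 1.9 V and 12−0.7 = 11.3 V, which is impossible.
Assume only D₂ conducts: V_N = 12 − 0.7 = 11.3 V, so I_R = 11.3/1.2 = 9.42 mA.
Check D₁: its anode-to-cathode voltage is 2.6 − 11.3 = -8.7 V < 0.7 V, so it is off. The assumption is consistent.

Only D₂ conducts; I_R ≈ 9.4 mA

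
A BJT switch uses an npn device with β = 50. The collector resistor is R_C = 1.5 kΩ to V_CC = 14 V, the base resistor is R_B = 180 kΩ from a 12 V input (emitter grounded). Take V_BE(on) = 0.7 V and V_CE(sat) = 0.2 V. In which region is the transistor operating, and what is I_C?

Assume active. Base-emitter loop: I_B = (V_BB − V_BE)/R_B = (12 − 0.7)/180 = 0.0628 mA.
I_C = β·I_B = 50×0.0628 = 3.14 mA.
V_CE = V_CC − I_C·R_C = 14 − 3.14×1.5 = 9.29 V > V_CE(sat), so the active-region assumption holds.

active; I_C ≈ 3.1 mA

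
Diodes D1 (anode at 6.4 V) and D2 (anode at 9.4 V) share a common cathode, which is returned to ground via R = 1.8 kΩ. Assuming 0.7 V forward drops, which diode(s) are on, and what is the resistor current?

Assume both conduct. Then node N would need to be at both 6.4−0.7 = 5.7 V and 9.4−0.7 = 8.7 V, which is impossible.
Assume only D2 conducts: V_N = 9.4 − 0.7 = 8.7 V, so I_R = 8.7/1.8 = 4.83 mA.
Check D1: its anode-to-cathode voltage is 6.4 − 8.7 = -2.3 V < 0.7 V, so it is off. The assumption is consistent.

Only D2 conducts; I_R ≈ 4.8 mA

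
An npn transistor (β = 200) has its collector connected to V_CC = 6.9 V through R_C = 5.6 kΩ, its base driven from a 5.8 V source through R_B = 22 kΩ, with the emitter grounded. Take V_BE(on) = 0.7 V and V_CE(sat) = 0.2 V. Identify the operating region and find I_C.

Assume active: I_B = (5.8 − 0.7)/22 = 0.232 mA, giving I_C = β·I_B = 46.4 mA.
But then V_CE = 6.9 − 46.4×5.6 = -253 V < V_CE(sat) = 0.2 V — impossible in the active region.
So the transistor is saturated. With V_CE = 0.2 V, I_C = (V_CC − 0.2)/R_C = 6.7/5.6 = 1.2 mA.
Check: β·I_B = 46.4 mA > I_C = 1.2 mA, confirming saturation.

saturation; I_C ≈ 1.2 mA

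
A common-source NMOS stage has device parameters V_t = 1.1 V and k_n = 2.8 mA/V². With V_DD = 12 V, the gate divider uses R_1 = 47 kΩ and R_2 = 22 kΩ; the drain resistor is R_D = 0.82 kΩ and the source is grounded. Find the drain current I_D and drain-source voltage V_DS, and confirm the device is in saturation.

V_G = V_DD·R_2/(R_1+R_2) = 12×22/69 = 3.83 V. With the source grounded, V_GS = V_G = 3.83 V.
Assume saturation: I_D = (k_n/2)(V_GS − V_t)² = (2.8/2)×(3.83 − 1.1)² = 1.4×2.73² = 10.4 mA.
V_DS = V_DD − I_D·R_D = 12 − 10.4×0.82 = 3.47 V.
Saturation requires V_DS ≥ V_GS − V_t = 2.73 V; 3.47 ≥ 2.73 ✓.

I_D ≈ 10 mA, V_DS ≈ 3.5 V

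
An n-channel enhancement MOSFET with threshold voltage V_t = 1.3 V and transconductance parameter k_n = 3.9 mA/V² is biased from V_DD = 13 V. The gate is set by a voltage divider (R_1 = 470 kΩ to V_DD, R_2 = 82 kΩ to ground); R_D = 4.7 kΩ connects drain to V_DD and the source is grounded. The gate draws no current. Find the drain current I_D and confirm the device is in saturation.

V_G = V_DD·R_2/(R_1+R_2) = 13×82/552 = 1.93 V. With the source grounded, V_GS = V_G = 1.93 V.
Assume saturation: I_D = (k_n/2)(V_GS − V_t)² = (3.9/2)×(1.93 − 1.3)² = 1.95×0.631² = 0.777 mA.
V_DS = V_DD − I_D·R_D = 13 − 0.777×4.7 = 9.35 V.
Saturation requires V_DS ≥ V_GS − V_t = 0.631 V; 9.35 ≥ 0.631 ✓.

I_D ≈ 0.78 mA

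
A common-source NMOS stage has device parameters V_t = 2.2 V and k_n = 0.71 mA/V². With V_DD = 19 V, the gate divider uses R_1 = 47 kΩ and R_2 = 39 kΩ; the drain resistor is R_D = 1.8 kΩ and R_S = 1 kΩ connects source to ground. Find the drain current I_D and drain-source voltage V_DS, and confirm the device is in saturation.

I_D ≈ 3.3 mA, V_DS ≈ 9.6 V

V_G = V_DD·R_2/(R_1+R_2) = 19×39/86 = 8.62 V.
Assume saturation: I_D = (k_n/2)(V_GS − V_t)² with V_GS = V_G − I_D·R_S = 8.62 − 1·I_D.
Substituting gives 0.355·I_D² − 5.56·I_D + 14.6 = 0, with roots I_D = 3.35 or 12.3 mA.
The root I_D = 12.3 mA gives V_GS = -3.69 V ≤ V_t, so take I_D = 3.35 mA.
Then V_GS = 5.27 V and V_DS = V_DD − I_D(R_D+R_S) = 19 − 3.35×2.8 = 9.63 V.
Saturation requires V_DS ≥ V_GS − V_t = 3.07 V; 9.63 ≥ 3.07 ✓.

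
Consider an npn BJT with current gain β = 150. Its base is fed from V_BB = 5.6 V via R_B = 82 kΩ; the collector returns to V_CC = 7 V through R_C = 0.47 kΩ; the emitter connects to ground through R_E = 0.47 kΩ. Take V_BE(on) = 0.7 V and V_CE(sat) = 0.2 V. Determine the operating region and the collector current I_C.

active; I_C ≈ 4.8 mA

Assume active. Base-emitter loop: I_B = (V_BB − V_BE)/(R_B + (β+1)R_E) = (5.6 − 0.7)/(82 + 151×0.47) = 0.032 mA.
I_C = β·I_B = 150×0.032 = 4.8 mA.
V_CE = V_CC − I_C·R_C − I_E·R_E = 7 − 4.8×0.47 − 4.84×0.47 = 2.47 V > V_CE(sat), so the active-region assumption holds.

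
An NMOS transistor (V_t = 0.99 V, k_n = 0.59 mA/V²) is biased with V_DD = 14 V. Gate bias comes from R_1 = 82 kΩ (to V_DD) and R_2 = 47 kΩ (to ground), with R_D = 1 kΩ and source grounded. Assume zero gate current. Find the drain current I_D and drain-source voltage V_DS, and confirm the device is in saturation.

I_D ≈ 5 mA, V_DS ≈ 9 V

V_G = V_DD·R_2/(R_1+R_2) = 14×47/129 = 5.1 V. With the source grounded, V_GS = V_G = 5.1 V.
Assume saturation: I_D = (k_n/2)(V_GS − V_t)² = (0.59/2)×(5.1 − 0.99)² = 0.295×4.11² = 4.99 mA.
V_DS = V_DD − I_D·R_D = 14 − 4.99×1 = 9.01 V.
Saturation requires V_DS ≥ V_GS − V_t = 4.11 V; 9.01 ≥ 4.11 ✓.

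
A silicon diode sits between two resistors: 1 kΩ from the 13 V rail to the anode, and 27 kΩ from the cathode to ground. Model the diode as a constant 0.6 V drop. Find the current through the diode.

The two resistors are in series with the diode, so KVL gives 13 = I·1 + 0.6 + I·27.
I = (13 − 0.6) / (1 + 27) kΩ = 12.4 / 28 = 0.443 mA.

I ≈ 0.44 mA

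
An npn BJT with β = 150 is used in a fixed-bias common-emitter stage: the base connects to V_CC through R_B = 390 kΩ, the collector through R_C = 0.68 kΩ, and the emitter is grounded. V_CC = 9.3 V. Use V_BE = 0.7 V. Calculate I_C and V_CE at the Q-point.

Base loop: V_CC = I_B·R_B + V_BE, so I_B = (9.3 − 0.7)/390 kΩ = 0.0221 mA.
In the active region I_C = β·I_B = 150 × 0.0221 = 3.31 mA.
Collector loop: V_CE = V_CC − I_C·R_C = 9.3 − 3.31×0.68 = 7.05 V.
Since V_CE = 7.05 V > V_CE(sat) ≈ 0.2 V, the transistor is in the active region as assumed.

I_C ≈ 3.3 mA, V_CE ≈ 7.1 V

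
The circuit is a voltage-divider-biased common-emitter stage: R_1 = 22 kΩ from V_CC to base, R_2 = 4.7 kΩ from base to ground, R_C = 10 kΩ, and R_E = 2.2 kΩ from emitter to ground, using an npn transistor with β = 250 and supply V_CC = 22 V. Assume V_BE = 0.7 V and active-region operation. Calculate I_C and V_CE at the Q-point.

Thevenize the base divider: V_Th = V_CC·R_2/(R_1+R_2) = 22×4.7/26.7 = 3.87 V, R_Th = R_1‖R_2 = 3.87 kΩ.
Base-emitter loop: V_Th = I_B·R_Th + V_BE + (β+1)I_B·R_E, so I_B = (3.87 − 0.7) / (3.87 + 251×2.2) = 0.00571 mA.
I_C = β·I_B = 250×0.00571 = 1.43 mA, and I_E = (β+1)I_B = 1.43 mA.
V_CE = V_CC − I_C·R_C − I_E·R_E = 22 − 1.43×10 − 1.43×2.2 = 4.59 V.
V_CE = 4.59 V > 0.2 V confirms active-region operation.

I_C ≈ 1.4 mA, V_CE ≈ 4.6 V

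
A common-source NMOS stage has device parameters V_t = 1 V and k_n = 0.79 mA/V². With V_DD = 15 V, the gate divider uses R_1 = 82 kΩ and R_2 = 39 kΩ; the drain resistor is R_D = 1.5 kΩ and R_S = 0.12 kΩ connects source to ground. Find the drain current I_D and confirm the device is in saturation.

I_D ≈ 4.3 mA

V_G = V_DD·R_2/(R_1+R_2) = 15×39/121 = 4.83 V.
Assume saturation: I_D = (k_n/2)(V_GS − V_t)² with V_GS = V_G − I_D·R_S = 4.83 − 0.12·I_D.
Substituting gives 0.00569·I_D² − 1.36·I_D + 5.81 = 0, with roots I_D = 4.34 or 235 mA.
The root I_D = 235 mA gives V_GS = -23.4 V ≤ V_t, so take I_D = 4.34 mA.
Then V_GS = 4.31 V and V_DS = V_DD − I_D(R_D+R_S) = 15 − 4.34×1.62 = 7.97 V.
Saturation requires V_DS ≥ V_GS − V_t = 3.31 V; 7.97 ≥ 3.31 ✓.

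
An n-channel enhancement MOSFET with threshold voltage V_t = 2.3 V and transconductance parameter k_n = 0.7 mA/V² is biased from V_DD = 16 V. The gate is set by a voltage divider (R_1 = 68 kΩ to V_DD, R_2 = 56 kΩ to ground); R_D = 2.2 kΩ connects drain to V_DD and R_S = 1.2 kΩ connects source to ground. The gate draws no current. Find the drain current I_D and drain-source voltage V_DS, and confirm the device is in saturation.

V_G = V_DD·R_2/(R_1+R_2) = 16×56/124 = 7.23 V.
Assume saturation: I_D = (k_n/2)(V_GS − V_t)² with V_GS = V_G − I_D·R_S = 7.23 − 1.2·I_D.
Substituting gives 0.504·I_D² − 5.14·I_D + 8.49 = 0, with roots I_D = 2.08 or 8.12 mA.
The root I_D = 8.12 mA gives V_GS = -2.52 V ≤ V_t, so take I_D = 2.08 mA.
Then V_GS = 4.74 V and V_DS = V_DD − I_D(R_D+R_S) = 16 − 2.08×3.4 = 8.94 V.
Saturation requires V_DS ≥ V_GS − V_t = 2.44 V; 8.94 ≥ 2.44 ✓.

I_D ≈ 2.1 mA, V_DS ≈ 8.9 V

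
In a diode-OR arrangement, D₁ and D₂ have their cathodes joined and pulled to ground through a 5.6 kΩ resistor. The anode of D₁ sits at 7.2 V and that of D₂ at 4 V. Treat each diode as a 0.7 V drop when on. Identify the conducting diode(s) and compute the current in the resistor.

Only D₁ conducts; I_R ≈ 1.2 mA

Assume both conduct. Then node N would need to be at both 7.2−0.7 = 6.5 V and 4−0.7 = 3.3 V, which is impossible.
Assume only D₁ conducts: V_N = 7.2 − 0.7 = 6.5 V, so I_R = 6.5/5.6 = 1.16 mA.
Check D₂: its anode-to-cathode voltage is 4 − 6.5 = -2.5 V < 0.7 V, so it is off. The assumption is consistent.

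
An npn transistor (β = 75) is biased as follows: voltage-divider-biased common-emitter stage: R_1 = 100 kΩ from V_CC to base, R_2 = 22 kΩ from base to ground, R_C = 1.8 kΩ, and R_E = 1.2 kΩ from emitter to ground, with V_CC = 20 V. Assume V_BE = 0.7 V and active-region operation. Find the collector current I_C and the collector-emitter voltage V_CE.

I_C ≈ 2 mA, V_CE ≈ 14 V

Thevenize the base divider: V_Th = V_CC·R_2/(R_1+R_2) = 20×22/122 = 3.61 V, R_Th = R_1‖R_2 = 18 kΩ.
Base-emitter loop: V_Th = I_B·R_Th + V_BE + (β+1)I_B·R_E, so I_B = (3.61 − 0.7) / (18 + 76×1.2) = 0.0266 mA.
I_C = β·I_B = 75×0.0266 = 2 mA, and I_E = (β+1)I_B = 2.02 mA.
V_CE = V_CC − I_C·R_C − I_E·R_E = 20 − 2×1.8 − 2.02×1.2 = 14 V.
V_CE = 14 V > 0.2 V confirms active-region operation.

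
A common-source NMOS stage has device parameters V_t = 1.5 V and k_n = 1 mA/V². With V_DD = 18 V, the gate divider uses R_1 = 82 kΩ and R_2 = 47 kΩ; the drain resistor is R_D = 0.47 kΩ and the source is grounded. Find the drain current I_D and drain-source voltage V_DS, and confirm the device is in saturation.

I_D ≈ 13 mA, V_DS ≈ 12 V

V_G = V_DD·R_2/(R_1+R_2) = 18×47/129 = 6.56 V. With the source grounded, V_GS = V_G = 6.56 V.
Assume saturation: I_D = (k_n/2)(V_GS − V_t)² = (1/2)×(6.56 − 1.5)² = 0.5×5.06² = 12.8 mA.
V_DS = V_DD − I_D·R_D = 18 − 12.8×0.47 = 12 V.
Saturation requires V_DS ≥ V_GS − V_t = 5.06 V; 12 ≥ 5.06 ✓.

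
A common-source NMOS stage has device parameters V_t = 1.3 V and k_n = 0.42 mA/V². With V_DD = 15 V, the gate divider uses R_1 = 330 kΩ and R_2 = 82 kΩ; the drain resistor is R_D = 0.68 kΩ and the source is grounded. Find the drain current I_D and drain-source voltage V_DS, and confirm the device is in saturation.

I_D ≈ 0.6 mA, V_DS ≈ 15 V

V_G = V_DD·R_2/(R_1+R_2) = 15×82/412 = 2.99 V. With the source grounded, V_GS = V_G = 2.99 V.
Assume saturation: I_D = (k_n/2)(V_GS − V_t)² = (0.42/2)×(2.99 − 1.3)² = 0.21×1.69² = 0.597 mA.
V_DS = V_DD − I_D·R_D = 15 − 0.597×0.68 = 14.6 V.
Saturation requires V_DS ≥ V_GS − V_t = 1.69 V; 14.6 ≥ 1.69 ✓.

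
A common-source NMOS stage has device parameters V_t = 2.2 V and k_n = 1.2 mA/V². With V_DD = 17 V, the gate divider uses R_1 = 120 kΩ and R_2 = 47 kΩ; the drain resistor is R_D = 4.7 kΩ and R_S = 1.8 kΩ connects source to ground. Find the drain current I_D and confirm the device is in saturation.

I_D ≈ 0.8 mA

V_G = V_DD·R_2/(R_1+R_2) = 17×47/167 = 4.78 V.
Assume saturation: I_D = (k_n/2)(V_GS − V_t)² with V_GS = V_G − I_D·R_S = 4.78 − 1.8·I_D.
Substituting gives 1.94·I_D² − 6.58·I_D + 4.01 = 0, with roots I_D = 0.796 or 2.59 mA.
The root I_D = 2.59 mA gives V_GS = 0.122 V ≤ V_t, so take I_D = 0.796 mA.
Then V_GS = 3.35 V and V_DS = V_DD − I_D(R_D+R_S) = 17 − 0.796×6.5 = 11.8 V.
Saturation requires V_DS ≥ V_GS − V_t = 1.15 V; 11.8 ≥ 1.15 ✓.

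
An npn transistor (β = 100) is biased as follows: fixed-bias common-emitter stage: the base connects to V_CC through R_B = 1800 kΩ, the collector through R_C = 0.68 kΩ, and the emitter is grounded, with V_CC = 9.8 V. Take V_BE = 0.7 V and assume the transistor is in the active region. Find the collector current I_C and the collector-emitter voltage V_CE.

Base loop: V_CC = I_B·R_B + V_BE, so I_B = (9.8 − 0.7)/1800 kΩ = 0.00506 mA.
In the active region I_C = β·I_B = 100 × 0.00506 = 0.506 mA.
Collector loop: V_CE = V_CC − I_C·R_C = 9.8 − 0.506×0.68 = 9.46 V.
Since V_CE = 9.46 V > V_CE(sat) ≈ 0.2 V, the transistor is in the active region as assumed.

I_C ≈ 0.51 mA, V_CE ≈ 9.5 V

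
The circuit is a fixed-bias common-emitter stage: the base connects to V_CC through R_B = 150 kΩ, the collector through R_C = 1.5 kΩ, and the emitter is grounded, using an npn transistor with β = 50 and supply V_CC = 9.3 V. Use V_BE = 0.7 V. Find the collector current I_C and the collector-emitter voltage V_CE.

Base loop: V_CC = I_B·R_B + V_BE, so I_B = (9.3 − 0.7)/150 kΩ = 0.0573 mA.
In the active region I_C = β·I_B = 50 × 0.0573 = 2.87 mA.
Collector loop: V_CE = V_CC − I_C·R_C = 9.3 − 2.87×1.5 = 5 V.
Since V_CE = 5 V > V_CE(sat) ≈ 0.2 V, the transistor is in the active region as assumed.

I_C ≈ 2.9 mA, V_CE ≈ 5 V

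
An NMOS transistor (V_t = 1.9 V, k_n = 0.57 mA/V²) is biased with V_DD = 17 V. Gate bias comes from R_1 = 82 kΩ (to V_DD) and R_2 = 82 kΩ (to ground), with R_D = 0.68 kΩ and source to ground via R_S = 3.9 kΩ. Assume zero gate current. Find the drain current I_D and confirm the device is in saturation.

V_G = V_DD·R_2/(R_1+R_2) = 17×82/164 = 8.5 V.
Assume saturation: I_D = (k_n/2)(V_GS − V_t)² with V_GS = V_G − I_D·R_S = 8.5 − 3.9·I_D.
Substituting gives 4.33·I_D² − 15.7·I_D + 12.4 = 0, with roots I_D = 1.17 or 2.44 mA.
The root I_D = 2.44 mA gives V_GS = -1.03 V ≤ V_t, so take I_D = 1.17 mA.
Then V_GS = 3.93 V and V_DS = V_DD − I_D(R_D+R_S) = 17 − 1.17×4.58 = 11.6 V.
Saturation requires V_DS ≥ V_GS − V_t = 2.03 V; 11.6 ≥ 2.03 ✓.

I_D ≈ 1.2 mA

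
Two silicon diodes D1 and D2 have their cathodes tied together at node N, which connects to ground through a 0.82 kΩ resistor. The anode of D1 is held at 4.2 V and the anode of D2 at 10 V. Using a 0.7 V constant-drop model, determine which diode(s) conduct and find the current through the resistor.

Only D2 conducts; I_R ≈ 11 mA

Assume both conduct. Then node N would need to be at both 4.2−0.7 = 3.5 V and 10−0.7 = 9.3 V, which is impossible.
Assume only D2 conducts: V_N = 10 − 0.7 = 9.3 V, so I_R = 9.3/0.82 = 11.3 mA.
Check D1: its anode-to-cathode voltage is 4.2 − 9.3 = -5.1 V < 0.7 V, so it is off. The assumption is consistent.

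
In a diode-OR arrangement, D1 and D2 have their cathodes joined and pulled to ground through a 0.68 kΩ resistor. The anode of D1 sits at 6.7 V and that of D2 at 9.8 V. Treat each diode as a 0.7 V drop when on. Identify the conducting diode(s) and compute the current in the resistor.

Only D2 conducts; I_R ≈ 13 mA

Assume both conduct. Then node N would need to be at both 6.7−0.7 = 6 V and 9.8−0.7 = 9.1 V, which is impossible.
Assume only D2 conducts: V_N = 9.8 − 0.7 = 9.1 V, so I_R = 9.1/0.68 = 13.4 mA.
Check D1: its anode-to-cathode voltage is 6.7 − 9.1 = -2.4 V < 0.7 V, so it is off. The assumption is consistent.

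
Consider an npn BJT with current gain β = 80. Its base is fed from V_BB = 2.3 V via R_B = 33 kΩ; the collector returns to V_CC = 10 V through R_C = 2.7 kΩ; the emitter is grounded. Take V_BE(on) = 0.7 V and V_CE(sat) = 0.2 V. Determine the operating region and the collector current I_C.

Assume active: I_B = (2.3 − 0.7)/33 = 0.0485 mA, giving I_C = β·I_B = 3.88 mA.
But then V_CE = 10 − 3.88×2.7 = -0.473 V < V_CE(sat) = 0.2 V — impossible in the active region.
So the transistor is saturated. With V_CE = 0.2 V, I_C = (V_CC − 0.2)/R_C = 9.8/2.7 = 3.63 mA.
Check: β·I_B = 3.88 mA > I_C = 3.63 mA, confirming saturation.

saturation; I_C ≈ 3.6 mA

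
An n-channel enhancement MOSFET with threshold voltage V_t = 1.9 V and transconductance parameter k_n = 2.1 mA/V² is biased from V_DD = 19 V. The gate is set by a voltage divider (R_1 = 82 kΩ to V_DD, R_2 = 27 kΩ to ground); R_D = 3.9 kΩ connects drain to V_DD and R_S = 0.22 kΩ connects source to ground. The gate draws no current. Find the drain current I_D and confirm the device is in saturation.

I_D ≈ 3.9 mA

V_G = V_DD·R_2/(R_1+R_2) = 19×27/109 = 4.71 V.
Assume saturation: I_D = (k_n/2)(V_GS − V_t)² with V_GS = V_G − I_D·R_S = 4.71 − 0.22·I_D.
Substituting gives 0.0508·I_D² − 2.3·I_D + 8.27 = 0, with roots I_D = 3.95 or 41.2 mA.
The root I_D = 41.2 mA gives V_GS = -4.37 V ≤ V_t, so take I_D = 3.95 mA.
Then V_GS = 3.84 V and V_DS = V_DD − I_D(R_D+R_S) = 19 − 3.95×4.12 = 2.74 V.
Saturation requires V_DS ≥ V_GS − V_t = 1.94 V; 2.74 ≥ 1.94 ✓.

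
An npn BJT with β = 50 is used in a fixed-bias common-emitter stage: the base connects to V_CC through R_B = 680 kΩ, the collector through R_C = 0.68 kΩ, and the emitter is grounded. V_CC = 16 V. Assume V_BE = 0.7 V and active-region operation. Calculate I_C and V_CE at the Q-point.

Base loop: V_CC = I_B·R_B + V_BE, so I_B = (16 − 0.7)/680 kΩ = 0.0225 mA.
In the active region I_C = β·I_B = 50 × 0.0225 = 1.13 mA.
Collector loop: V_CE = V_CC − I_C·R_C = 16 − 1.13×0.68 = 15.2 V.
Since V_CE = 15.2 V > V_CE(sat) ≈ 0.2 V, the transistor is in the active region as assumed.

I_C ≈ 1.1 mA, V_CE ≈ 15 V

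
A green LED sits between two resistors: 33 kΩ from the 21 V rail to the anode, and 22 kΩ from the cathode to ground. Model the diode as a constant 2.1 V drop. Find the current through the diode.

The two resistors are in series with the diode, so KVL gives 21 = I·33 + 2.1 + I·22.
I = (21 − 2.1) / (33 + 22) kΩ = 18.9 / 55 = 0.344 mA.

I ≈ 0.34 mA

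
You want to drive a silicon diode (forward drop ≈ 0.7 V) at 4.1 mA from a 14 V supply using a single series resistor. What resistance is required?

R ≈ 3.2 kΩ

The resistor drops V_S − V_D = 14 − 0.7 = 13.3 V at 4.1 mA.
R = 13.3 V / 4.1 mA = 3.24 kΩ.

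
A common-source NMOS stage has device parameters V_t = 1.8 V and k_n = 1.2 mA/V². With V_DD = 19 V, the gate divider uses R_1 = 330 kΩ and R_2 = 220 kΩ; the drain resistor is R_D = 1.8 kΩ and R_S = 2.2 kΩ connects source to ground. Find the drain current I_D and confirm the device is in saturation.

V_G = V_DD·R_2/(R_1+R_2) = 19×220/550 = 7.6 V.
Assume saturation: I_D = (k_n/2)(V_GS − V_t)² with V_GS = V_G − I_D·R_S = 7.6 − 2.2·I_D.
Substituting gives 2.9·I_D² − 16.3·I_D + 20.2 = 0, with roots I_D = 1.84 or 3.78 mA.
The root I_D = 3.78 mA gives V_GS = -0.709 V ≤ V_t, so take I_D = 1.84 mA.
Then V_GS = 3.55 V and V_DS = V_DD − I_D(R_D+R_S) = 19 − 1.84×4 = 11.6 V.
Saturation requires V_DS ≥ V_GS − V_t = 1.75 V; 11.6 ≥ 1.75 ✓.

I_D ≈ 1.8 mA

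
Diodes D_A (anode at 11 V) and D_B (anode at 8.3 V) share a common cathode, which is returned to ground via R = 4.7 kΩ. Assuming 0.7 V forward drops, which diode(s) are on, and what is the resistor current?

Assume both conduct. Then node N would need to be at both 11−0.7 = 10.3 V and 8.3−0.7 = 7.6 V, which is impossible.
Assume only D_A conducts: V_N = 11 − 0.7 = 10.3 V, so I_R = 10.3/4.7 = 2.19 mA.
Check D_B: its anode-to-cathode voltage is 8.3 − 10.3 = -2 V < 0.7 V, so it is off. The assumption is consistent.

Only D_A conducts; I_R ≈ 2.2 mA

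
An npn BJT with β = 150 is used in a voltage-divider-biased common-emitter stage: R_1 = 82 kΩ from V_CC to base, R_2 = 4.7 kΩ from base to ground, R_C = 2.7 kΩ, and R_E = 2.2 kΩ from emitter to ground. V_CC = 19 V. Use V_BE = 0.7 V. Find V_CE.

Thevenize the base divider: V_Th = V_CC·R_2/(R_1+R_2) = 19×4.7/86.7 = 1.03 V, R_Th = R_1‖R_2 = 4.45 kΩ.
Base-emitter loop: V_Th = I_B·R_Th + V_BE + (β+1)I_B·R_E, so I_B = (1.03 − 0.7) / (4.45 + 151×2.2) = 0.00098 mA.
I_C = β·I_B = 150×0.00098 = 0.147 mA, and I_E = (β+1)I_B = 0.148 mA.
V_CE = V_CC − I_C·R_C − I_E·R_E = 19 − 0.147×2.7 − 0.148×2.2 = 18.3 V.
V_CE = 18.3 V > 0.2 V confirms active-region operation.

V_CE ≈ 18 V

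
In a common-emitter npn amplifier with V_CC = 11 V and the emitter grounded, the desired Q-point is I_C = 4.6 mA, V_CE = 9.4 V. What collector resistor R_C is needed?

R_C ≈ 0.35 kΩ

Collector loop: V_CC = I_C·R_C + V_CE.
R_C = (V_CC − V_CE)/I_C = (11 − 9.4)/4.6 = 0.348 kΩ.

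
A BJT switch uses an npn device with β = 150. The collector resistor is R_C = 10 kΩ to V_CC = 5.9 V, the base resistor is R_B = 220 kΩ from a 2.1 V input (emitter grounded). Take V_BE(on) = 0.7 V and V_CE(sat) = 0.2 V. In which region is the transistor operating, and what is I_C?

Assume active: I_B = (2.1 − 0.7)/220 = 0.00636 mA, giving I_C = β·I_B = 0.955 mA.
But then V_CE = 5.9 − 0.955×10 = -3.65 V < V_CE(sat) = 0.2 V — impossible in the active region.
So the transistor is saturated. With V_CE = 0.2 V, I_C = (V_CC − 0.2)/R_C = 5.7/10 = 0.57 mA.
Check: β·I_B = 0.955 mA > I_C = 0.57 mA, confirming saturation.

saturation; I_C ≈ 0.57 mA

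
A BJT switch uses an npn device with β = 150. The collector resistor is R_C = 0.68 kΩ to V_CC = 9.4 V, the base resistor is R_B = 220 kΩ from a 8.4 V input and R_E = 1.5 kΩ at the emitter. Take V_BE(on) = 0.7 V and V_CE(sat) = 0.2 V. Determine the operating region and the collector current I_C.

Assume active. Base-emitter loop: I_B = (V_BB − V_BE)/(R_B + (β+1)R_E) = (8.4 − 0.7)/(220 + 151×1.5) = 0.0172 mA.
I_C = β·I_B = 150×0.0172 = 2.59 mA.
V_CE = V_CC − I_C·R_C − I_E·R_E = 9.4 − 2.59×0.68 − 2.6×1.5 = 3.73 V > V_CE(sat), so the active-region assumption holds.

active; I_C ≈ 2.6 mA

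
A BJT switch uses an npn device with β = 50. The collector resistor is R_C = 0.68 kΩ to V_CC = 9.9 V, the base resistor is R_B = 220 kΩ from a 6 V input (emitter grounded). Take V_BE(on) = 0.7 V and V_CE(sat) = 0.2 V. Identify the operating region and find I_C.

Assume active. Base-emitter loop: I_B = (V_BB − V_BE)/R_B = (6 − 0.7)/220 = 0.0241 mA.
I_C = β·I_B = 50×0.0241 = 1.2 mA.
V_CE = V_CC − I_C·R_C = 9.9 − 1.2×0.68 = 9.08 V > V_CE(sat), so the active-region assumption holds.

active; I_C ≈ 1.2 mA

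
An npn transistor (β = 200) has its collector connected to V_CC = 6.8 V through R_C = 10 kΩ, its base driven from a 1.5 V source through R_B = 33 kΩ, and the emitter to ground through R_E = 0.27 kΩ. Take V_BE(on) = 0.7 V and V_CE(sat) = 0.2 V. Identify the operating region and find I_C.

saturation; I_C ≈ 0.64 mA

Assume active: I_B = (1.5 − 0.7)/(33 + 201×0.27) = 0.00917 mA, I_C = β·I_B = 1.83 mA.
Then V_CE = 6.8 − 1.83×10 − 1.84×0.27 = -12 V < 0.2 V — the active assumption fails.
Re-solve with V_CE = 0.2 V. KCL at the emitter: V_E/R_E = (V_BB−0.7−V_E)/R_B + (V_CC−0.2−V_E)/R_C, giving V_E = 0.178 V.
I_C = (V_CC − 0.2 − V_E)/R_C = (6.6 − 0.178)/10 = 0.642 mA.
Check: I_B = (0.8 − 0.178)/33 = 0.0188 mA, and β·I_B = 3.77 mA > I_C, confirming saturation.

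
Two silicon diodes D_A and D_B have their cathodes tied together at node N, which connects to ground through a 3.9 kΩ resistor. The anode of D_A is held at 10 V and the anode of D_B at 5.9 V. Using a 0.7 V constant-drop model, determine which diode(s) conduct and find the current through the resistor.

Assume both conduct. Then node N would need to be at both 10−0.7 = 9.3 V and 5.9−0.7 = 5.2 V, which is impossible.
Assume only D_A conducts: V_N = 10 − 0.7 = 9.3 V, so I_R = 9.3/3.9 = 2.38 mA.
Check D_B: its anode-to-cathode voltage is 5.9 − 9.3 = -3.4 V < 0.7 V, so it is off. The assumption is consistent.

Only D_A conducts; I_R ≈ 2.4 mA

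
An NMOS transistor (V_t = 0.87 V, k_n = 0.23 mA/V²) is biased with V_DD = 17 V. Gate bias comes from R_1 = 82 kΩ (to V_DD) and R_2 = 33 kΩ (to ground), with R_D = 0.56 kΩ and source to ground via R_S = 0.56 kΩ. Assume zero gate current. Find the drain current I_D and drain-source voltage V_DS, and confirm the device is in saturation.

I_D ≈ 1.3 mA, V_DS ≈ 16 V

V_G = V_DD·R_2/(R_1+R_2) = 17×33/115 = 4.88 V.
Assume saturation: I_D = (k_n/2)(V_GS − V_t)² with V_GS = V_G − I_D·R_S = 4.88 − 0.56·I_D.
Substituting gives 0.0361·I_D² − 1.52·I_D + 1.85 = 0, with roots I_D = 1.26 or 40.8 mA.
The root I_D = 40.8 mA gives V_GS = -18 V ≤ V_t, so take I_D = 1.26 mA.
Then V_GS = 4.17 V and V_DS = V_DD − I_D(R_D+R_S) = 17 − 1.26×1.12 = 15.6 V.
Saturation requires V_DS ≥ V_GS − V_t = 3.3 V; 15.6 ≥ 3.3 ✓.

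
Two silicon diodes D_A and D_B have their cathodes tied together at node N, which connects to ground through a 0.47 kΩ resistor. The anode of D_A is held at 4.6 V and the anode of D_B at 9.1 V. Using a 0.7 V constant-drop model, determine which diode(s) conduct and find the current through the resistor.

Assume both conduct. Then node N would need to be at both 4.6−0.7 = 3.9 V and 9.1−0.7 = 8.4 V, which is impossible.
Assume only D_B conducts: V_N = 9.1 − 0.7 = 8.4 V, so I_R = 8.4/0.47 = 17.9 mA.
Check D_A: its anode-to-cathode voltage is 4.6 − 8.4 = -3.8 V < 0.7 V, so it is off. The assumption is consistent.

Only D_B conducts; I_R ≈ 18 mA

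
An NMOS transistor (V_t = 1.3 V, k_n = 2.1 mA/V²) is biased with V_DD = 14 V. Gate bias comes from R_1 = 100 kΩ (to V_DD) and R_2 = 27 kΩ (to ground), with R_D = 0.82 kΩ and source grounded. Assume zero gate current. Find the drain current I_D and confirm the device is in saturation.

I_D ≈ 3 mA

V_G = V_DD·R_2/(R_1+R_2) = 14×27/127 = 2.98 V. With the source grounded, V_GS = V_G = 2.98 V.
Assume saturation: I_D = (k_n/2)(V_GS − V_t)² = (2.1/2)×(2.98 − 1.3)² = 1.05×1.68² = 2.95 mA.
V_DS = V_DD − I_D·R_D = 14 − 2.95×0.82 = 11.6 V.
Saturation requires V_DS ≥ V_GS − V_t = 1.68 V; 11.6 ≥ 1.68 ✓.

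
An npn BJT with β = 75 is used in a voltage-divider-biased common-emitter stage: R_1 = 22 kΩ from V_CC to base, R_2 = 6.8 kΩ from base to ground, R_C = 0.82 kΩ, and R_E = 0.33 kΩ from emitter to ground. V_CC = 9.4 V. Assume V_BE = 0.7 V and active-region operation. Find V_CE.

V_CE ≈ 5.1 V

Thevenize the base divider: V_Th = V_CC·R_2/(R_1+R_2) = 9.4×6.8/28.8 = 2.22 V, R_Th = R_1‖R_2 = 5.19 kΩ.
Base-emitter loop: V_Th = I_B·R_Th + V_BE + (β+1)I_B·R_E, so I_B = (2.22 − 0.7) / (5.19 + 76×0.33) = 0.0502 mA.
I_C = β·I_B = 75×0.0502 = 3.76 mA, and I_E = (β+1)I_B = 3.81 mA.
V_CE = V_CC − I_C·R_C − I_E·R_E = 9.4 − 3.76×0.82 − 3.81×0.33 = 5.05 V.
V_CE = 5.05 V > 0.2 V confirms active-region operation.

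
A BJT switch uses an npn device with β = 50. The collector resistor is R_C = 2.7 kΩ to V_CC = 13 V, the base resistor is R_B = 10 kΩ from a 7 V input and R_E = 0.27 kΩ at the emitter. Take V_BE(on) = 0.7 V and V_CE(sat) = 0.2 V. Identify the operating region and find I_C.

saturation; I_C ≈ 4.3 mA

Assume active: I_B = (7 − 0.7)/(10 + 51×0.27) = 0.265 mA, I_C = β·I_B = 13.3 mA.
Then V_CE = 13 − 13.3×2.7 − 13.5×0.27 = -26.4 V < 0.2 V — the active assumption fails.
Re-solve with V_CE = 0.2 V. KCL at the emitter: V_E/R_E = (V_BB−0.7−V_E)/R_B + (V_CC−0.2−V_E)/R_C, giving V_E = 1.29 V.
I_C = (V_CC − 0.2 − V_E)/R_C = (12.8 − 1.29)/2.7 = 4.26 mA.
Check: I_B = (6.3 − 1.29)/10 = 0.501 mA, and β·I_B = 25.1 mA > I_C, confirming saturation.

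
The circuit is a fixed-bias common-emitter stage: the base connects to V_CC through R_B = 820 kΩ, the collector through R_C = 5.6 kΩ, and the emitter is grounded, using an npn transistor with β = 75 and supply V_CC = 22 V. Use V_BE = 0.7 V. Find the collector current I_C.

I_C ≈ 1.9 mA

Base loop: V_CC = I_B·R_B + V_BE, so I_B = (22 − 0.7)/820 kΩ = 0.026 mA.
In the active region I_C = β·I_B = 75 × 0.026 = 1.95 mA.
Collector loop: V_CE = V_CC − I_C·R_C = 22 − 1.95×5.6 = 11.1 V.
Since V_CE = 11.1 V > V_CE(sat) ≈ 0.2 V, the transistor is in the active region as assumed.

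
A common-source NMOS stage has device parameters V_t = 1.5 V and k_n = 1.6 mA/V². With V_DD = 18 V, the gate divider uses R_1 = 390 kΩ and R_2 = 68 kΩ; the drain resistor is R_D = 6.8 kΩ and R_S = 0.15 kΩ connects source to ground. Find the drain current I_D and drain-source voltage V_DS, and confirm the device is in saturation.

V_G = V_DD·R_2/(R_1+R_2) = 18×68/458 = 2.67 V.
Assume saturation: I_D = (k_n/2)(V_GS − V_t)² with V_GS = V_G − I_D·R_S = 2.67 − 0.15·I_D.
Substituting gives 0.018·I_D² − 1.28·I_D + 1.1 = 0, with roots I_D = 0.869 or 70.3 mA.
The root I_D = 70.3 mA gives V_GS = -7.88 V ≤ V_t, so take I_D = 0.869 mA.
Then V_GS = 2.54 V and V_DS = V_DD − I_D(R_D+R_S) = 18 − 0.869×6.95 = 12 V.
Saturation requires V_DS ≥ V_GS − V_t = 1.04 V; 12 ≥ 1.04 ✓.

I_D ≈ 0.87 mA, V_DS ≈ 12 V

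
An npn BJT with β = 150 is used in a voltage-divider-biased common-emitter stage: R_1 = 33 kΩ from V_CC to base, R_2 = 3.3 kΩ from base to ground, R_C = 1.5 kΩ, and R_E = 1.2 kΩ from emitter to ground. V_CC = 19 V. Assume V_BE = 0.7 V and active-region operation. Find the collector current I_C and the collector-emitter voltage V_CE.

I_C ≈ 0.84 mA, V_CE ≈ 17 V

Thevenize the base divider: V_Th = V_CC·R_2/(R_1+R_2) = 19×3.3/36.3 = 1.73 V, R_Th = R_1‖R_2 = 3 kΩ.
Base-emitter loop: V_Th = I_B·R_Th + V_BE + (β+1)I_B·R_E, so I_B = (1.73 − 0.7) / (3 + 151×1.2) = 0.00558 mA.
I_C = β·I_B = 150×0.00558 = 0.837 mA, and I_E = (β+1)I_B = 0.842 mA.
V_CE = V_CC − I_C·R_C − I_E·R_E = 19 − 0.837×1.5 − 0.842×1.2 = 16.7 V.
V_CE = 16.7 V > 0.2 V confirms active-region operation.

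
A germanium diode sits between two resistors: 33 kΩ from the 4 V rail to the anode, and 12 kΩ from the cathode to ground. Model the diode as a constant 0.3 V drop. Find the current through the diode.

The two resistors are in series with the diode, so KVL gives 4 = I·33 + 0.3 + I·12.
I = (4 − 0.3) / (33 + 12) kΩ = 3.7 / 45 = 0.0822 mA.

I ≈ 0.082 mA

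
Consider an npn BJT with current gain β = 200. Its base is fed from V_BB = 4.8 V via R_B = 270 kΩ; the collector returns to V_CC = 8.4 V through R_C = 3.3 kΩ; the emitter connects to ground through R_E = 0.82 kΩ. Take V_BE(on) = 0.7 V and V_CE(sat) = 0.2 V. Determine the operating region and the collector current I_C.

Assume active. Base-emitter loop: I_B = (V_BB − V_BE)/(R_B + (β+1)R_E) = (4.8 − 0.7)/(270 + 201×0.82) = 0.00943 mA.
I_C = β·I_B = 200×0.00943 = 1.89 mA.
V_CE = V_CC − I_C·R_C − I_E·R_E = 8.4 − 1.89×3.3 − 1.9×0.82 = 0.623 V > V_CE(sat), so the active-region assumption holds.

active; I_C ≈ 1.9 mA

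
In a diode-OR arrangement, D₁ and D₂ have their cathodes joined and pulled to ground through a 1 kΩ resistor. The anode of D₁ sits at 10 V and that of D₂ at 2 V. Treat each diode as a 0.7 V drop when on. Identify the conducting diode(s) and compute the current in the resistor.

Only D₁ conducts; I_R ≈ 9.3 mA

Assume both conduct. Then node N would need to be at both 10−0.7 = 9.3 V and 2−0.7 = 1.3 V, which is impossible.
Assume only D₁ conducts: V_N = 10 − 0.7 = 9.3 V, so I_R = 9.3/1 = 9.3 mA.
Check D₂: its anode-to-cathode voltage is 2 − 9.3 = -7.3 V < 0.7 V, so it is off. The assumption is consistent.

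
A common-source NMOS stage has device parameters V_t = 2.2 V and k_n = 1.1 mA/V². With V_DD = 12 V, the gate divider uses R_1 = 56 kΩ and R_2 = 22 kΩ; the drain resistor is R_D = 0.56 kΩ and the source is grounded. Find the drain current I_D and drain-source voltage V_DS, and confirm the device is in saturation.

I_D ≈ 0.77 mA, V_DS ≈ 12 V

V_G = V_DD·R_2/(R_1+R_2) = 12×22/78 = 3.38 V. With the source grounded, V_GS = V_G = 3.38 V.
Assume saturation: I_D = (k_n/2)(V_GS − V_t)² = (1.1/2)×(3.38 − 2.2)² = 0.55×1.18² = 0.772 mA.
V_DS = V_DD − I_D·R_D = 12 − 0.772×0.56 = 11.6 V.
Saturation requires V_DS ≥ V_GS − V_t = 1.18 V; 11.6 ≥ 1.18 ✓.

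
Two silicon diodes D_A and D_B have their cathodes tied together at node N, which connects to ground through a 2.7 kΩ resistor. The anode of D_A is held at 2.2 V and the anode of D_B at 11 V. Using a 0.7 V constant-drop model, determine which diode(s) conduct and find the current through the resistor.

Only D_B conducts; I_R ≈ 3.8 mA

Assume both conduct. Then node N would need to be at both 2.2−0.7 = 1.5 V and 11−0.7 = 10.3 V, which is impossible.
Assume only D_B conducts: V_N = 11 − 0.7 = 10.3 V, so I_R = 10.3/2.7 = 3.81 mA.
Check D_A: its anode-to-cathode voltage is 2.2 − 10.3 = -8.1 V < 0.7 V, so it is off. The assumption is consistent.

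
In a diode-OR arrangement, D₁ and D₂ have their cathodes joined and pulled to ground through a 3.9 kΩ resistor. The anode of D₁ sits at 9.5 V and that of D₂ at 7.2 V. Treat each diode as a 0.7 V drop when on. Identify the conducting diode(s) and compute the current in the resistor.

Only D₁ conducts; I_R ≈ 2.3 mA

Assume both conduct. Then node N would need to be at both 9.5−0.7 = 8.8 V and 7.2−0.7 = 6.5 V, which is impossible.
Assume only D₁ conducts: V_N = 9.5 − 0.7 = 8.8 V, so I_R = 8.8/3.9 = 2.26 mA.
Check D₂: its anode-to-cathode voltage is 7.2 − 8.8 = -1.6 V < 0.7 V, so it is off. The assumption is consistent.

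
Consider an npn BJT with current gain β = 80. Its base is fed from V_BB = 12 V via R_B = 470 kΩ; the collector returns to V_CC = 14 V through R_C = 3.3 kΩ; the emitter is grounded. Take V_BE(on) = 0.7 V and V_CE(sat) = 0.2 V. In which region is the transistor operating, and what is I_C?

active; I_C ≈ 1.9 mA

Assume active. Base-emitter loop: I_B = (V_BB − V_BE)/R_B = (12 − 0.7)/470 = 0.024 mA.
I_C = β·I_B = 80×0.024 = 1.92 mA.
V_CE = V_CC − I_C·R_C = 14 − 1.92×3.3 = 7.65 V > V_CE(sat), so the active-region assumption holds.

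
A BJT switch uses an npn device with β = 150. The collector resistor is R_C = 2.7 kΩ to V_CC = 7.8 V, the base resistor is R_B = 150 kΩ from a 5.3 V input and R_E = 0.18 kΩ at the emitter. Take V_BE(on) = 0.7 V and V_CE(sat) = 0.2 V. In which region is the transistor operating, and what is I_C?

saturation; I_C ≈ 2.6 mA

Assume active: I_B = (5.3 − 0.7)/(150 + 151×0.18) = 0.026 mA, I_C = β·I_B = 3.89 mA.
Then V_CE = 7.8 − 3.89×2.7 − 3.92×0.18 = -3.42 V < 0.2 V — the active assumption fails.
Re-solve with V_CE = 0.2 V. KCL at the emitter: V_E/R_E = (V_BB−0.7−V_E)/R_B + (V_CC−0.2−V_E)/R_C, giving V_E = 0.48 V.
I_C = (V_CC − 0.2 − V_E)/R_C = (7.6 − 0.48)/2.7 = 2.64 mA.
Check: I_B = (4.6 − 0.48)/150 = 0.0275 mA, and β·I_B = 4.12 mA > I_C, confirming saturation.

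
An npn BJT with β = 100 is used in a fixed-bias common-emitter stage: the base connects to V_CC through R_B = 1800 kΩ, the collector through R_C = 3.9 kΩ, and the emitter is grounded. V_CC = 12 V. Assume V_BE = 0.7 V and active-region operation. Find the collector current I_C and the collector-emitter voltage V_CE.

Base loop: V_CC = I_B·R_B + V_BE, so I_B = (12 − 0.7)/1800 kΩ = 0.00628 mA.
In the active region I_C = β·I_B = 100 × 0.00628 = 0.628 mA.
Collector loop: V_CE = V_CC − I_C·R_C = 12 − 0.628×3.9 = 9.55 V.
Since V_CE = 9.55 V > V_CE(sat) ≈ 0.2 V, the transistor is in the active region as assumed.

I_C ≈ 0.63 mA, V_CE ≈ 9.6 V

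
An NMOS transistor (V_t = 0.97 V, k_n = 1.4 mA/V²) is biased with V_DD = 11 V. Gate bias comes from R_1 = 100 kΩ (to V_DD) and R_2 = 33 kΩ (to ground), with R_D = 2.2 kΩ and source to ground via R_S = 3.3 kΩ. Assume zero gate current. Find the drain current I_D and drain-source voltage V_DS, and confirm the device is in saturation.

V_G = V_DD·R_2/(R_1+R_2) = 11×33/133 = 2.73 V.
Assume saturation: I_D = (k_n/2)(V_GS − V_t)² with V_GS = V_G − I_D·R_S = 2.73 − 3.3·I_D.
Substituting gives 7.62·I_D² − 9.13·I_D + 2.17 = 0, with roots I_D = 0.326 or 0.871 mA.
The root I_D = 0.871 mA gives V_GS = -0.146 V ≤ V_t, so take I_D = 0.326 mA.
Then V_GS = 1.65 V and V_DS = V_DD − I_D(R_D+R_S) = 11 − 0.326×5.5 = 9.21 V.
Saturation requires V_DS ≥ V_GS − V_t = 0.683 V; 9.21 ≥ 0.683 ✓.

I_D ≈ 0.33 mA, V_DS ≈ 9.2 V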